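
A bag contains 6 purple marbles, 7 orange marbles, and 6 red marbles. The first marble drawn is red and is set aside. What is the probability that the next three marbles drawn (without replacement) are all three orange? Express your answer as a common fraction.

After the first draw, 7 of the remaining 18 marbles are orange.
P = 7/18 × 6/17 × 5/16 = 210/4896 = 35/816.

35/816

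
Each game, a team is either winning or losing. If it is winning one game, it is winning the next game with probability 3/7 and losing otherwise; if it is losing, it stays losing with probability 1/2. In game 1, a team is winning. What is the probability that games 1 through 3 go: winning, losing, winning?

2/7

Game 1 is given. For each transition, use the conditional probability from the current state:
P(losing | winning) = 4/7; P(winning | losing) = 1/2.
P = 4/7 × 1/2 = 4/14 = 2/7.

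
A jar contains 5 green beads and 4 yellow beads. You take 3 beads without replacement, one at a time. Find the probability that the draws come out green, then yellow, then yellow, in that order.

5/42

Chain rule:
P = 5/9 × 4/8 × 3/7 = 60/504 = 5/42.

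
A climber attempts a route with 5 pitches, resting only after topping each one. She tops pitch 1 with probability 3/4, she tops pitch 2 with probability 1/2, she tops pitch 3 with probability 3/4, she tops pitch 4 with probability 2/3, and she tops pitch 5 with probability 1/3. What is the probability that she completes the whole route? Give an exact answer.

Each stage is reached only if all earlier stages succeed, so
P = 3/4 × 1/2 × 3/4 × 2/3 × 1/3 = 18/288 = 1/16.

1/16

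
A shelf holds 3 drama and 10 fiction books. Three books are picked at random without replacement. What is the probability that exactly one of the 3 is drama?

135/286

One ordering (drama drawn first) has probability 3/13 × 10/12 × 9/11 = 270/1716 = 45/286.
There are C(3,1) = 3 such orderings, each equally likely, so P = 3 × 45/286 = 135/286.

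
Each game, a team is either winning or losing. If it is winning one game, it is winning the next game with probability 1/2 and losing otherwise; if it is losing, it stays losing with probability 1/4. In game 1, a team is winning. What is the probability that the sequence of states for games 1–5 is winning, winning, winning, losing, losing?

1/32

Game 1 is given. For each transition, use the conditional probability from the current state:
P(winning | winning) = 1/2; P(winning | winning) = 1/2; P(losing | winning) = 1/2; P(losing | losing) = 1/4.
P = 1/2 × 1/2 × 1/2 × 1/4 = 1/32.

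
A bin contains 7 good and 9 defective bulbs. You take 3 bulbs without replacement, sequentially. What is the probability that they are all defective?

3/20

P(all defective) = 9/16 × 8/15 × 7/14 = 504/3360 = 3/20.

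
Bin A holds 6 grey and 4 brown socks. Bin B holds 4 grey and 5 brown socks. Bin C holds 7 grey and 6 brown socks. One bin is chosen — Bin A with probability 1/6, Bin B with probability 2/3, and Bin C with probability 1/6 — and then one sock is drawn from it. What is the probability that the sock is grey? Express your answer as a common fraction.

853/1755

From Bin A: P(grey) = 6/10.
From Bin B: P(grey) = 4/9.
From Bin C: P(grey) = 7/13.
Total probability = (1/6)(6/10) + (2/3)(4/9) + (1/6)(7/13) = 853/1755.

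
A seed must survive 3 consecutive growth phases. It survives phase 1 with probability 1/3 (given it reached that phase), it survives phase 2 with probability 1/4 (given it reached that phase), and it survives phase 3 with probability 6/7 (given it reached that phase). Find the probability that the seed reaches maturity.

The events are sequential, so multiply the conditional probabilities:
P = 1/3 × 1/4 × 6/7 = 6/84 = 1/14.

1/14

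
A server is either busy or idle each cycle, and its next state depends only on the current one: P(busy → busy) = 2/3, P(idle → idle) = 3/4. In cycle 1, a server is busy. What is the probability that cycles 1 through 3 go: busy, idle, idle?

1/4

Cycle 1 is given. For each transition, use the conditional probability from the current state:
P(idle | busy) = 1/3; P(idle | idle) = 3/4.
P = 1/3 × 3/4 = 3/12 = 1/4.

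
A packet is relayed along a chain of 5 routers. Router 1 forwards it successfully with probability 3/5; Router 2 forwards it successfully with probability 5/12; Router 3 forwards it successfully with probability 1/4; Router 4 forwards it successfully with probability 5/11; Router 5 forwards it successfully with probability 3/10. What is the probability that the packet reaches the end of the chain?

The events are sequential, so multiply the conditional probabilities:
P = 3/5 × 5/12 × 1/4 × 5/11 × 3/10 = 225/26400 = 3/352.

3/352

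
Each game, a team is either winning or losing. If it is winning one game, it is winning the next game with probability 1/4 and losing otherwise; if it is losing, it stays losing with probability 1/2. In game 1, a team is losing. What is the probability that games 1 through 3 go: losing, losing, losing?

Game 1 is given. For each transition, use the conditional probability from the current state:
P(losing | losing) = 1/2; P(losing | losing) = 1/2.
P = 1/2 × 1/2 = 1/4.

1/4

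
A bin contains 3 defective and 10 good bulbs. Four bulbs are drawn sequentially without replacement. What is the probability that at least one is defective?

101/143

P(no defective) = 10/13 × 9/12 × 8/11 × 7/10 = 5040/17160 = 42/143.
P(at least one) = 1 − 42/143 = 101/143.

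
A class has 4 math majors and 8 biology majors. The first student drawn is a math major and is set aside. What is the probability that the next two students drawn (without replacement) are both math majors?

3/55

After the first draw, 3 of the remaining 11 students are math majors.
P = 3/11 × 2/10 = 6/110 = 3/55.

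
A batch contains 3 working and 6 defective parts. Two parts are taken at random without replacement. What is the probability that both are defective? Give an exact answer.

P = 6/9 × 5/8 = 30/72 = 5/12.

5/12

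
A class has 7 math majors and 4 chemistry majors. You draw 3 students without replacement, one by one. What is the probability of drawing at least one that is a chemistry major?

P(no chemistry majors) = 7/11 × 6/10 × 5/9 = 210/990 = 7/33.
P(at least one) = 1 − 7/33 = 26/33.

26/33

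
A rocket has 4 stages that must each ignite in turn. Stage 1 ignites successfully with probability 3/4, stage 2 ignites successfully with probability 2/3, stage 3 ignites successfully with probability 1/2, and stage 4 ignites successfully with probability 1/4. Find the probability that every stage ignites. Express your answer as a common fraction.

1/16

The events are sequential, so multiply the conditional probabilities:
P = 3/4 × 2/3 × 1/2 × 1/4 = 6/96 = 1/16.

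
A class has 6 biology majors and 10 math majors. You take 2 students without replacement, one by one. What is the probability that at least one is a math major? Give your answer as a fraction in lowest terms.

P(no math majors) = 6/16 × 5/15 = 30/240 = 1/8.
P(at least one) = 1 − 1/8 = 7/8.

7/8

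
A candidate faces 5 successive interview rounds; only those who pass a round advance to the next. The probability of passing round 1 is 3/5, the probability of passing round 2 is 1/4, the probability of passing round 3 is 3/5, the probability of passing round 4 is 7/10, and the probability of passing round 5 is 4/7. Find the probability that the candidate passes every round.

Multiplying along the chain,
P = 3/5 × 1/4 × 3/5 × 7/10 × 4/7 = 252/7000 = 9/250.

9/250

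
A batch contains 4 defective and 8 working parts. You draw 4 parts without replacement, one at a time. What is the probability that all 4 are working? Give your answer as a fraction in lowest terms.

P(all working) = 8/12 × 7/11 × 6/10 × 5/9 = 1680/11880 = 14/99.

14/99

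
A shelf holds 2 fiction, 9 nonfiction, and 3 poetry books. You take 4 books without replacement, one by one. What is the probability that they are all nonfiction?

18/143

P = 9/14 × 8/13 × 7/12 × 6/11 = 3024/24024 = 18/143.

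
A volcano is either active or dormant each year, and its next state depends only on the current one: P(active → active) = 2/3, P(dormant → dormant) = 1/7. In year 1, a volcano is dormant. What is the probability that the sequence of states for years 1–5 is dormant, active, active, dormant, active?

Year 1 is given. For each transition, use the conditional probability from the current state:
P(active | dormant) = 6/7; P(active | active) = 2/3; P(dormant | active) = 1/3; P(active | dormant) = 6/7.
P = 6/7 × 2/3 × 1/3 × 6/7 = 72/441 = 8/49.

8/49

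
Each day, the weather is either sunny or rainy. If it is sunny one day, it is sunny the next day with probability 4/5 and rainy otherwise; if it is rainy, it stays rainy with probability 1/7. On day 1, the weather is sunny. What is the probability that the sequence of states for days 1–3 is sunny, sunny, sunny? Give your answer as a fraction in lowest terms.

16/25

Day 1 is given. For each transition, use the conditional probability from the current state:
P(sunny | sunny) = 4/5; P(sunny | sunny) = 4/5.
P = 4/5 × 4/5 = 16/25.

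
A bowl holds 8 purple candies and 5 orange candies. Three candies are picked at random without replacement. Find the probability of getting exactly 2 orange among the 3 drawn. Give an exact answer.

One ordering (orange drawn first) has probability 5/13 × 4/12 × 8/11 = 160/1716 = 40/429.
There are C(3,2) = 3 such orderings, each equally likely, so P = 3 × 40/429 = 40/143.

40/143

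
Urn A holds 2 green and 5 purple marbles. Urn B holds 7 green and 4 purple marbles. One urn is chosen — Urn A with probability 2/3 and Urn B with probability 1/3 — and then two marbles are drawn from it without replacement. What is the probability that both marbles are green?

551/3465

From Urn A: P(both green) = (2/7)(1/6) = 1/21.
From Urn B: P(both green) = (7/11)(6/10) = 21/55.
Total probability = (2/3)(1/21) + (1/3)(21/55) = 551/3465.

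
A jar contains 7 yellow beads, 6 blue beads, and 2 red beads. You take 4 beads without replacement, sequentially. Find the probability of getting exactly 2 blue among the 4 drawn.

One ordering (blue drawn first) has probability 6/15 × 5/14 × 9/13 × 8/12 = 2160/32760 = 6/91.
There are C(4,2) = 6 such orderings, each equally likely, so P = 6 × 6/91 = 36/91.

36/91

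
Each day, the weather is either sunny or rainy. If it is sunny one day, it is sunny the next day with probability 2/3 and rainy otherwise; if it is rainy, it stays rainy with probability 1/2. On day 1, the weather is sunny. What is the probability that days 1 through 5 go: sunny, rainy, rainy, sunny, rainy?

1/36

Day 1 is given. For each transition, use the conditional probability from the current state:
P(rainy | sunny) = 1/3; P(rainy | rainy) = 1/2; P(sunny | rainy) = 1/2; P(rainy | sunny) = 1/3.
P = 1/3 × 1/2 × 1/2 × 1/3 = 1/36.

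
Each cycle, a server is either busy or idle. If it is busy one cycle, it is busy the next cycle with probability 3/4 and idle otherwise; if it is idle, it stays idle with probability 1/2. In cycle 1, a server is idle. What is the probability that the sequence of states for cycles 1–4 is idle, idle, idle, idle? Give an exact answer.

1/8

Cycle 1 is given. For each transition, use the conditional probability from the current state:
P(idle | idle) = 1/2; P(idle | idle) = 1/2; P(idle | idle) = 1/2.
P = 1/2 × 1/2 × 1/2 = 1/8.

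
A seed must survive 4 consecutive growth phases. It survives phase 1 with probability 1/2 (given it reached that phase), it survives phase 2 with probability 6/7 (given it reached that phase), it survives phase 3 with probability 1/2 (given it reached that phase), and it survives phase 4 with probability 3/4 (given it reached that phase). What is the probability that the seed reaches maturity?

The events are sequential, so multiply the conditional probabilities:
P = 1/2 × 6/7 × 1/2 × 3/4 = 18/112 = 9/56.

9/56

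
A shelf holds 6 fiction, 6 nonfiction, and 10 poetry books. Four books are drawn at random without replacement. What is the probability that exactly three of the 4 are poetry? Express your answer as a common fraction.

One ordering (poetry drawn first) has probability 10/22 × 9/21 × 8/20 × 12/19 = 8640/175560 = 72/1463.
There are C(4,3) = 4 such orderings, each equally likely, so P = 4 × 72/1463 = 288/1463.

288/1463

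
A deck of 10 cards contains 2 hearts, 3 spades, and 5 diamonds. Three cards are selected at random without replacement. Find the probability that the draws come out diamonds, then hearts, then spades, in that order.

1/24

Multiply the probability of each draw given the previous ones:
P = 5/10 × 2/9 × 3/8 = 30/720 = 1/24.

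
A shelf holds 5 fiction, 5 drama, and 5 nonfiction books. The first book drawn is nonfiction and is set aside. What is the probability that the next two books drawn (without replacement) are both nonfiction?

With the first book removed, 4 nonfiction remain out of 14.
P = 4/14 × 3/13 = 12/182 = 6/91.

6/91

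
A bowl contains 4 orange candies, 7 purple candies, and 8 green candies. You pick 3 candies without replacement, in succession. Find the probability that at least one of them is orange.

P(no orange) = 15/19 × 14/18 × 13/17 = 2730/5814 = 455/969.
P(at least one) = 1 − 455/969 = 514/969.

514/969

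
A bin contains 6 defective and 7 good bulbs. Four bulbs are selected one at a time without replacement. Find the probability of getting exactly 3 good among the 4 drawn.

42/143

One ordering (good drawn first) has probability 7/13 × 6/12 × 5/11 × 6/10 = 1260/17160 = 21/286.
There are C(4,3) = 4 such orderings, each equally likely, so P = 4 × 21/286 = 42/143.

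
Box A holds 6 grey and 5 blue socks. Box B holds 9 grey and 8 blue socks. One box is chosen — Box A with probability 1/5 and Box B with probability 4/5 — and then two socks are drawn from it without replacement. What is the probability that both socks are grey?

From Box A: P(both grey) = (6/11)(5/10) = 3/11.
From Box B: P(both grey) = (9/17)(8/16) = 9/34.
Total probability = (1/5)(3/11) + (4/5)(9/34) = 249/935.

249/935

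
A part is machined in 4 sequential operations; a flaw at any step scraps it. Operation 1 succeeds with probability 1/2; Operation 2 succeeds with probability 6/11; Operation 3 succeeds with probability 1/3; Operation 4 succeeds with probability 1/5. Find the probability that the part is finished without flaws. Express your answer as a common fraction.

The events are sequential, so multiply the conditional probabilities:
P = 1/2 × 6/11 × 1/3 × 1/5 = 6/330 = 1/55.

1/55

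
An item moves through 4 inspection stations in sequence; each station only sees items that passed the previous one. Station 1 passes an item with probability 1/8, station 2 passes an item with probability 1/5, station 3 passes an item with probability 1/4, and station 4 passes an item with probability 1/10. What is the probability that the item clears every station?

1/1600

The events are sequential, so multiply the conditional probabilities:
P = 1/8 × 1/5 × 1/4 × 1/10 = 1/1600.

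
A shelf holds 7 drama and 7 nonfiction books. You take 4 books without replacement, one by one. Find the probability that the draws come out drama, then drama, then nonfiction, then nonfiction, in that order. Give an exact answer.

Chain rule:
P = 7/14 × 6/13 × 7/12 × 6/11 = 1764/24024 = 21/286.

21/286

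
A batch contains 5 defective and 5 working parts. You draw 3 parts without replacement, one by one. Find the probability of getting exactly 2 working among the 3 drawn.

5/12

One ordering (working drawn first) has probability 5/10 × 4/9 × 5/8 = 100/720 = 5/36.
There are C(3,2) = 3 such orderings, each equally likely, so P = 3 × 5/36 = 5/12.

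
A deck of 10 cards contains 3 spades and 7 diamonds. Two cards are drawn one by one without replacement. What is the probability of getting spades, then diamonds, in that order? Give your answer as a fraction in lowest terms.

Chain rule:
P = 3/10 × 7/9 = 21/90 = 7/30.

7/30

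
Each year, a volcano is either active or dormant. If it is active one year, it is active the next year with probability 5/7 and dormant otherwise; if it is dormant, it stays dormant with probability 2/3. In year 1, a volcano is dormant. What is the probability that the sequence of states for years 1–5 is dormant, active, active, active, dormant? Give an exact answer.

50/1029

Year 1 is given. For each transition, use the conditional probability from the current state:
P(active | dormant) = 1/3; P(active | active) = 5/7; P(active | active) = 5/7; P(dormant | active) = 2/7.
P = 1/3 × 5/7 × 5/7 × 2/7 = 50/1029.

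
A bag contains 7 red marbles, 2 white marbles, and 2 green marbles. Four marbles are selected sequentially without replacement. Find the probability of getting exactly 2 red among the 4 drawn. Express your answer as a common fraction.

21/55

One ordering (red drawn first) has probability 7/11 × 6/10 × 4/9 × 3/8 = 504/7920 = 7/110.
There are C(4,2) = 6 such orderings, each equally likely, so P = 6 × 7/110 = 21/55.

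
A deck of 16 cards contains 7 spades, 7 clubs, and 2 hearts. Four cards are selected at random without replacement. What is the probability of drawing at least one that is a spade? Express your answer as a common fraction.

121/130

P(no spades) = 9/16 × 8/15 × 7/14 × 6/13 = 3024/43680 = 9/130.
P(at least one) = 1 − 9/130 = 121/130.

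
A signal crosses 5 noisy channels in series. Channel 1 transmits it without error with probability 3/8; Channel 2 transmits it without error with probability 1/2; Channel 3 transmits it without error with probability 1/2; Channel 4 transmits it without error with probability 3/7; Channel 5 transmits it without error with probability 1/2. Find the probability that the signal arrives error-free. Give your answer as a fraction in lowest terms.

9/448

The events are sequential, so multiply the conditional probabilities:
P = 3/8 × 1/2 × 1/2 × 3/7 × 1/2 = 9/448.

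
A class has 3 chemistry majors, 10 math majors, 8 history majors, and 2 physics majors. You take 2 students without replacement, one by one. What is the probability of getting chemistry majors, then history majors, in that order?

Each draw changes the counts, so multiply the conditional probabilities along the sequence:
P = 3/23 × 8/22 = 24/506 = 12/253.

12/253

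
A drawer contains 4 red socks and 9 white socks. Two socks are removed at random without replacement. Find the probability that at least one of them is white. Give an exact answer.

12/13

P(no white) = 4/13 × 3/12 = 12/156 = 1/13.
P(at least one) = 1 − 1/13 = 12/13.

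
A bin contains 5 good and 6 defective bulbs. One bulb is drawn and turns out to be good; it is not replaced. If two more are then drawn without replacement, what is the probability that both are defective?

With the first bulb removed, 6 defective remain out of 10.
P = 6/10 × 5/9 = 30/90 = 1/3.

1/3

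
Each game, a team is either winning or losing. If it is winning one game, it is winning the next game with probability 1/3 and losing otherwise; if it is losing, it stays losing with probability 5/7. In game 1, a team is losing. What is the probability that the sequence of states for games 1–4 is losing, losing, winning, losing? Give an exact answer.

20/147

Game 1 is given. For each transition, use the conditional probability from the current state:
P(losing | losing) = 5/7; P(winning | losing) = 2/7; P(losing | winning) = 2/3.
P = 5/7 × 2/7 × 2/3 = 20/147.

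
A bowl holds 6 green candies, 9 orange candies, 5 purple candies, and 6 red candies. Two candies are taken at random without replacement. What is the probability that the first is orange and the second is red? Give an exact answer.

27/325

Chain rule:
P = 9/26 × 6/25 = 54/650 = 27/325.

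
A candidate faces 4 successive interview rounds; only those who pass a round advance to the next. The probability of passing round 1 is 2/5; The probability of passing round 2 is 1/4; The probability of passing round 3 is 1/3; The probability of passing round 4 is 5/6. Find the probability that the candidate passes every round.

1/36

Multiplying along the chain,
P = 2/5 × 1/4 × 1/3 × 5/6 = 10/360 = 1/36.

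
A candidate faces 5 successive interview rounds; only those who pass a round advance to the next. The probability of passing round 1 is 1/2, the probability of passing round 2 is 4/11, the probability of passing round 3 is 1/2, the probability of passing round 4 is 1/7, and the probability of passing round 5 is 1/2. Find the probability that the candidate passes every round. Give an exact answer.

1/154

Each stage is reached only if all earlier stages succeed, so
P = 1/2 × 4/11 × 1/2 × 1/7 × 1/2 = 4/616 = 1/154.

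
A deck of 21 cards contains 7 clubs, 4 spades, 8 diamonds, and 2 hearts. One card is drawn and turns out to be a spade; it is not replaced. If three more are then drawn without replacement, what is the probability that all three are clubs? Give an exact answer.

After the first draw, 7 of the remaining 20 cards are clubs.
P = 7/20 × 6/19 × 5/18 = 210/6840 = 7/228.

7/228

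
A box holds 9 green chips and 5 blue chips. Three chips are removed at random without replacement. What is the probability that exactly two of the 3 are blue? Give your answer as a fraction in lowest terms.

45/182

One ordering (blue drawn first) has probability 5/14 × 4/13 × 9/12 = 180/2184 = 15/182.
There are C(3,2) = 3 such orderings, each equally likely, so P = 3 × 15/182 = 45/182.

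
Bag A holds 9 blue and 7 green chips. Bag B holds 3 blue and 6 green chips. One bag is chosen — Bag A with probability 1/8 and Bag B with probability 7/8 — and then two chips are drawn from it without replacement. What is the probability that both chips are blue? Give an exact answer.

53/480

From Bag A: P(both blue) = (9/16)(8/15) = 3/10.
From Bag B: P(both blue) = (3/9)(2/8) = 1/12.
Total probability = (1/8)(3/10) + (7/8)(1/12) = 53/480.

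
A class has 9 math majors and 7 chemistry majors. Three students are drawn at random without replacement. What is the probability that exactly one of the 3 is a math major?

One ordering (a math major drawn first) has probability 9/16 × 7/15 × 6/14 = 378/3360 = 9/80.
There are C(3,1) = 3 such orderings, each equally likely, so P = 3 × 9/80 = 27/80.

27/80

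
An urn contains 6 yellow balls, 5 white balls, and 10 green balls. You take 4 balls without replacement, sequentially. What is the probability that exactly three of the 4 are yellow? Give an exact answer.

One ordering (yellow drawn first) has probability 6/21 × 5/20 × 4/19 × 15/18 = 1800/143640 = 5/399.
There are C(4,3) = 4 such orderings, each equally likely, so P = 4 × 5/399 = 20/399.

20/399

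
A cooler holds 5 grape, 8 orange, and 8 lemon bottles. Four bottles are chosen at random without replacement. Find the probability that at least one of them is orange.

1054/1197

P(no orange) = 13/21 × 12/20 × 11/19 × 10/18 = 17160/143640 = 143/1197.
P(at least one) = 1 − 143/1197 = 1054/1197.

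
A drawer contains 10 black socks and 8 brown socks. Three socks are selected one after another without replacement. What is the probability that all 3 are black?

5/34

P = 10/18 × 9/17 × 8/16 = 720/4896 = 5/34.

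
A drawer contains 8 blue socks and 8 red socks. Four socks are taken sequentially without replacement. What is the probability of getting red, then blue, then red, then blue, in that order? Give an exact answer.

14/195

Multiply the probability of each draw given the previous ones:
P = 8/16 × 8/15 × 7/14 × 7/13 = 3136/43680 = 14/195.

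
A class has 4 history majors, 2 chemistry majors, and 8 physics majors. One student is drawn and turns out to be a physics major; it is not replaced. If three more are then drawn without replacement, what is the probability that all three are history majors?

2/143

With the first student removed, 4 history majors remain out of 13.
P = 4/13 × 3/12 × 2/11 = 24/1716 = 2/143.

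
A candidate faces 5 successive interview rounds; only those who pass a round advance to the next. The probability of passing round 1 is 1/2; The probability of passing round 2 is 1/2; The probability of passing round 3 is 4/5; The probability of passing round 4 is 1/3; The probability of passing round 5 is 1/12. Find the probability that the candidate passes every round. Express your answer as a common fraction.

1/180

Multiplying along the chain,
P = 1/2 × 1/2 × 4/5 × 1/3 × 1/12 = 4/720 = 1/180.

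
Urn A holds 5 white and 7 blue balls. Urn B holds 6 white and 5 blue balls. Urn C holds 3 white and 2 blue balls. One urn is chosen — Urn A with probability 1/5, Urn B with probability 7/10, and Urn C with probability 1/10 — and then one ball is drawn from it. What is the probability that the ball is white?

1733/3300

From Urn A: P(white) = 5/12.
From Urn B: P(white) = 6/11.
From Urn C: P(white) = 3/5.
Total probability = (1/5)(5/12) + (7/10)(6/11) + (1/10)(3/5) = 1733/3300.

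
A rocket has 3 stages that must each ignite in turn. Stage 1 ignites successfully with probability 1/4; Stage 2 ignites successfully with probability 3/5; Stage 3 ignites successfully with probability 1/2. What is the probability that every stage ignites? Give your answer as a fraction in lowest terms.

3/40

The events are sequential, so multiply the conditional probabilities:
P = 1/4 × 3/5 × 1/2 = 3/40.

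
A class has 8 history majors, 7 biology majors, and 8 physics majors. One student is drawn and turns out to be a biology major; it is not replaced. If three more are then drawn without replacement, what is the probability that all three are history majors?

2/55

After the first draw, 8 of the remaining 22 students are history majors.
P = 8/22 × 7/21 × 6/20 = 336/9240 = 2/55.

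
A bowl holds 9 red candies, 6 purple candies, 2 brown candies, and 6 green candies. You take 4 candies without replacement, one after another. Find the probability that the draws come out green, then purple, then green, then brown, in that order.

Chain rule:
P = 6/23 × 6/22 × 5/21 × 2/20 = 360/212520 = 3/1771.

3/1771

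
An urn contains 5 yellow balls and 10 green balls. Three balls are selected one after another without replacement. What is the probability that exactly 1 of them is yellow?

One ordering (yellow drawn first) has probability 5/15 × 10/14 × 9/13 = 450/2730 = 15/91.
There are C(3,1) = 3 such orderings, each equally likely, so P = 3 × 15/91 = 45/91.

45/91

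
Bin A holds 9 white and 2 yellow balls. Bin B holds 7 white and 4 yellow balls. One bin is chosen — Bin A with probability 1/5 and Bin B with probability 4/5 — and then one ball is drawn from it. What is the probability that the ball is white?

37/55

From Bin A: P(white) = 9/11.
From Bin B: P(white) = 7/11.
Total probability = (1/5)(9/11) + (4/5)(7/11) = 37/55.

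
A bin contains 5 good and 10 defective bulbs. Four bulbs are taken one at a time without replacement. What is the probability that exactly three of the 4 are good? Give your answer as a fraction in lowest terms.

One ordering (good drawn first) has probability 5/15 × 4/14 × 3/13 × 10/12 = 600/32760 = 5/273.
There are C(4,3) = 4 such orderings, each equally likely, so P = 4 × 5/273 = 20/273.

20/273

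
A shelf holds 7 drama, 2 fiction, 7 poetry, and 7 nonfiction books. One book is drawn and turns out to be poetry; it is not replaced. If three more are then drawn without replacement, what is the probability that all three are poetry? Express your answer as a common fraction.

1/77

After the first draw, 6 of the remaining 22 books are poetry.
P = 6/22 × 5/21 × 4/20 = 120/9240 = 1/77.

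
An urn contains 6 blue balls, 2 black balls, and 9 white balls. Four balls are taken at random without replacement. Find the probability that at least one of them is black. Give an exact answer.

P(no black) = 15/17 × 14/16 × 13/15 × 12/14 = 32760/57120 = 39/68.
P(at least one) = 1 − 39/68 = 29/68.

29/68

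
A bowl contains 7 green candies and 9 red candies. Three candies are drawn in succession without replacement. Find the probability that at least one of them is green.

P(no green) = 9/16 × 8/15 × 7/14 = 504/3360 = 3/20.
P(at least one) = 1 − 3/20 = 17/20.

17/20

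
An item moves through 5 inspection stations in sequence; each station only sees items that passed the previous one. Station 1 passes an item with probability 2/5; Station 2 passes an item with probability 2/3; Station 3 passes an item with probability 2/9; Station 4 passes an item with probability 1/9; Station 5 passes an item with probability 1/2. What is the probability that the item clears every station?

Multiplying along the chain,
P = 2/5 × 2/3 × 2/9 × 1/9 × 1/2 = 8/2430 = 4/1215.

4/1215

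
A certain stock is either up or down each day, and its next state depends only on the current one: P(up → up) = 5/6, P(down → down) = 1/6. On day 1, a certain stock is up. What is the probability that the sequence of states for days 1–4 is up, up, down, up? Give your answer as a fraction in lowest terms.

Day 1 is given. For each transition, use the conditional probability from the current state:
P(up | up) = 5/6; P(down | up) = 1/6; P(up | down) = 5/6.
P = 5/6 × 1/6 × 5/6 = 25/216.

25/216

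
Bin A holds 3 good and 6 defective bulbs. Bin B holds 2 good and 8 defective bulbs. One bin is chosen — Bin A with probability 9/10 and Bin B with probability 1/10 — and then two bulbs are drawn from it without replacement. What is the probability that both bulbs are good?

139/1800

From Bin A: P(both good) = (3/9)(2/8) = 1/12.
From Bin B: P(both good) = (2/10)(1/9) = 1/45.
Total probability = (9/10)(1/12) + (1/10)(1/45) = 139/1800.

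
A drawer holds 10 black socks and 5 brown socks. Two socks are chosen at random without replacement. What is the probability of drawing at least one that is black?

19/21

P(no black) = 5/15 × 4/14 = 20/210 = 2/21.
P(at least one) = 1 − 2/21 = 19/21.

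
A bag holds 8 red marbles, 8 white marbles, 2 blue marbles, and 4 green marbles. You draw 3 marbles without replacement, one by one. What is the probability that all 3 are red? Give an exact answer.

2/55

P(all red) = 8/22 × 7/21 × 6/20 = 336/9240 = 2/55.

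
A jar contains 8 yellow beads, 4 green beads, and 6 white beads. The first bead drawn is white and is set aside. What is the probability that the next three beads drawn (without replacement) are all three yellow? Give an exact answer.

7/85

After the first draw, 8 of the remaining 17 beads are yellow.
P = 8/17 × 7/16 × 6/15 = 336/4080 = 7/85.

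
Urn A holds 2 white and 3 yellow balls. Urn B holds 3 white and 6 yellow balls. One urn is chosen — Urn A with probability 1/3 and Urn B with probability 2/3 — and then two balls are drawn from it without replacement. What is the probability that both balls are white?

From Urn A: P(both white) = (2/5)(1/4) = 1/10.
From Urn B: P(both white) = (3/9)(2/8) = 1/12.
Total probability = (1/3)(1/10) + (2/3)(1/12) = 4/45.

4/45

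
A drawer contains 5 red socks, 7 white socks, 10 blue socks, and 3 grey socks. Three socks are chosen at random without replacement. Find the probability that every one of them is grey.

P(all grey) = 3/25 × 2/24 × 1/23 = 6/13800 = 1/2300.

1/2300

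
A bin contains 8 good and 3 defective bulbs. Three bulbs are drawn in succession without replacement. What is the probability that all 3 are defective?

1/165

P = 3/11 × 2/10 × 1/9 = 6/990 = 1/165.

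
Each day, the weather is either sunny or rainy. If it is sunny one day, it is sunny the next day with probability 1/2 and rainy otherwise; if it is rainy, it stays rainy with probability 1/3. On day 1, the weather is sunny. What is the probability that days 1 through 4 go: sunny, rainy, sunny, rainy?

Day 1 is given. For each transition, use the conditional probability from the current state:
P(rainy | sunny) = 1/2; P(sunny | rainy) = 2/3; P(rainy | sunny) = 1/2.
P = 1/2 × 2/3 × 1/2 = 2/12 = 1/6.

1/6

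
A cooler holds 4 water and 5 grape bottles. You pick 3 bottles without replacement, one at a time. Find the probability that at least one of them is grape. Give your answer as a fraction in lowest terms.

20/21

P(no grape) = 4/9 × 3/8 × 2/7 = 24/504 = 1/21.
P(at least one) = 1 − 1/21 = 20/21.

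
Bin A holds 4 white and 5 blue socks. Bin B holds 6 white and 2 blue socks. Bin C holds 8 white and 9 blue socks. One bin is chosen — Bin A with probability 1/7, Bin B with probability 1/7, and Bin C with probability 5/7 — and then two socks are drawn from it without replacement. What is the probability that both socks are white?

From Bin A: P(both white) = (4/9)(3/8) = 1/6.
From Bin B: P(both white) = (6/8)(5/7) = 15/28.
From Bin C: P(both white) = (8/17)(7/16) = 7/34.
Total probability = (1/7)(1/6) + (1/7)(15/28) + (5/7)(7/34) = 2473/9996.

2473/9996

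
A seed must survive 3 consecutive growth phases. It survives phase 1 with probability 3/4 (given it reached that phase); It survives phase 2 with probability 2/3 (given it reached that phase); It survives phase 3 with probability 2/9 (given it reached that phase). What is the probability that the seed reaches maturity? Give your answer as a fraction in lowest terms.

The events are sequential, so multiply the conditional probabilities:
P = 3/4 × 2/3 × 2/9 = 12/108 = 1/9.

1/9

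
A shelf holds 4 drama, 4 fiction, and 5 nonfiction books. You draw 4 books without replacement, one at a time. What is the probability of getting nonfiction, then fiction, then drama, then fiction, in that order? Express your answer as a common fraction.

Each draw changes the counts, so multiply the conditional probabilities along the sequence:
P = 5/13 × 4/12 × 4/11 × 3/10 = 240/17160 = 2/143.

2/143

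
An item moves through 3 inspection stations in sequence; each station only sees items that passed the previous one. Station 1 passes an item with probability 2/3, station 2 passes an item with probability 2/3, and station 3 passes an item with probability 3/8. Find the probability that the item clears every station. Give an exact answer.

1/6

Multiplying along the chain,
P = 2/3 × 2/3 × 3/8 = 12/72 = 1/6.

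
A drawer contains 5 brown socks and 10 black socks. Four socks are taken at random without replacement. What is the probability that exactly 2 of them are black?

30/91

One ordering (black drawn first) has probability 10/15 × 9/14 × 5/13 × 4/12 = 1800/32760 = 5/91.
There are C(4,2) = 6 such orderings, each equally likely, so P = 6 × 5/91 = 30/91.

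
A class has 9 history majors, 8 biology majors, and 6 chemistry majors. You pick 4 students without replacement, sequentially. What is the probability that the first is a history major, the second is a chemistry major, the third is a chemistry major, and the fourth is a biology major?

18/1771

Each draw changes the counts, so multiply the conditional probabilities along the sequence:
P = 9/23 × 6/22 × 5/21 × 8/20 = 2160/212520 = 18/1771.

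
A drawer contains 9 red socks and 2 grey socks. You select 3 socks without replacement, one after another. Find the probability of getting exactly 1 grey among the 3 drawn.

24/55

One ordering (grey drawn first) has probability 2/11 × 9/10 × 8/9 = 144/990 = 8/55.
There are C(3,1) = 3 such orderings, each equally likely, so P = 3 × 8/55 = 24/55.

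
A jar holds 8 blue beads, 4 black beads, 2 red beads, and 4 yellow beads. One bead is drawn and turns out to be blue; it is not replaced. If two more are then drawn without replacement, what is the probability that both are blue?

After the first draw, 7 of the remaining 17 beads are blue.
P = 7/17 × 6/16 = 42/272 = 21/136.

21/136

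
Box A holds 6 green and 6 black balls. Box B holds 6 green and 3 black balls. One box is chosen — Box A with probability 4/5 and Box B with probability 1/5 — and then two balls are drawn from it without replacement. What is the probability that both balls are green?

From Box A: P(both green) = (6/12)(5/11) = 5/22.
From Box B: P(both green) = (6/9)(5/8) = 5/12.
Total probability = (4/5)(5/22) + (1/5)(5/12) = 35/132.

35/132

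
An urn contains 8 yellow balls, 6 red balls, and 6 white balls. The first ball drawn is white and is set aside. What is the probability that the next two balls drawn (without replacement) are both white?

10/171

With the first ball removed, 5 white remain out of 19.
P = 5/19 × 4/18 = 20/342 = 10/171.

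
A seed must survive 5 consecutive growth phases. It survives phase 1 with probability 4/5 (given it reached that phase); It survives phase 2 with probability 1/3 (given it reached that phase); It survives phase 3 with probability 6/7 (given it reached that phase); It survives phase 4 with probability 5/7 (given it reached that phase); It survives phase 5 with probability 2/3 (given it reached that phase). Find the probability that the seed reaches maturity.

16/147

The events are sequential, so multiply the conditional probabilities:
P = 4/5 × 1/3 × 6/7 × 5/7 × 2/3 = 240/2205 = 16/147.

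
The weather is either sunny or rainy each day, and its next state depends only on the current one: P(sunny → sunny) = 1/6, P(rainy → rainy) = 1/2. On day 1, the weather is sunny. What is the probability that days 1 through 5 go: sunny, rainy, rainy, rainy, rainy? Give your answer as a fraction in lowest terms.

Day 1 is given. For each transition, use the conditional probability from the current state:
P(rainy | sunny) = 5/6; P(rainy | rainy) = 1/2; P(rainy | rainy) = 1/2; P(rainy | rainy) = 1/2.
P = 5/6 × 1/2 × 1/2 × 1/2 = 5/48.

5/48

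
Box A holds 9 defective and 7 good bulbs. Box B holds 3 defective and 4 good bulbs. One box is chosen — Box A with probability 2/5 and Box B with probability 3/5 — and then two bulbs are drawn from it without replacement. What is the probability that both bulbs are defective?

From Box A: P(both defective) = (9/16)(8/15) = 3/10.
From Box B: P(both defective) = (3/7)(2/6) = 1/7.
Total probability = (2/5)(3/10) + (3/5)(1/7) = 36/175.

36/175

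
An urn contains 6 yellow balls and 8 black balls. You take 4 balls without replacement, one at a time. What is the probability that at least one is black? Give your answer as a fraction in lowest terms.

P(no black) = 6/14 × 5/13 × 4/12 × 3/11 = 360/24024 = 15/1001.
P(at least one) = 1 − 15/1001 = 986/1001.

986/1001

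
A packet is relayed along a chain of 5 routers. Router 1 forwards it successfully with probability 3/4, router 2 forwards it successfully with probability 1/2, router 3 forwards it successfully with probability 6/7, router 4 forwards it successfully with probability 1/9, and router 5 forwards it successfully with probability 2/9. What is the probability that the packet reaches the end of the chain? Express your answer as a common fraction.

Each stage is reached only if all earlier stages succeed, so
P = 3/4 × 1/2 × 6/7 × 1/9 × 2/9 = 36/4536 = 1/126.

1/126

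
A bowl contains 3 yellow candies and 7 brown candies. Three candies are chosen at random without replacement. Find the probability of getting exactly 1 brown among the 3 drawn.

One ordering (brown drawn first) has probability 7/10 × 3/9 × 2/8 = 42/720 = 7/120.
There are C(3,1) = 3 such orderings, each equally likely, so P = 3 × 7/120 = 7/40.

7/40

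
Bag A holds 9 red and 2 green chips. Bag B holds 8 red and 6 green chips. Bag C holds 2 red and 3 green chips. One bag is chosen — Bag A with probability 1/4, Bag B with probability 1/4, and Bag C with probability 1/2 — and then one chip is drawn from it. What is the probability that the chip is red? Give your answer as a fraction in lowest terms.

843/1540

From Bag A: P(red) = 9/11.
From Bag B: P(red) = 8/14.
From Bag C: P(red) = 2/5.
Total probability = (1/4)(9/11) + (1/4)(8/14) + (1/2)(2/5) = 843/1540.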